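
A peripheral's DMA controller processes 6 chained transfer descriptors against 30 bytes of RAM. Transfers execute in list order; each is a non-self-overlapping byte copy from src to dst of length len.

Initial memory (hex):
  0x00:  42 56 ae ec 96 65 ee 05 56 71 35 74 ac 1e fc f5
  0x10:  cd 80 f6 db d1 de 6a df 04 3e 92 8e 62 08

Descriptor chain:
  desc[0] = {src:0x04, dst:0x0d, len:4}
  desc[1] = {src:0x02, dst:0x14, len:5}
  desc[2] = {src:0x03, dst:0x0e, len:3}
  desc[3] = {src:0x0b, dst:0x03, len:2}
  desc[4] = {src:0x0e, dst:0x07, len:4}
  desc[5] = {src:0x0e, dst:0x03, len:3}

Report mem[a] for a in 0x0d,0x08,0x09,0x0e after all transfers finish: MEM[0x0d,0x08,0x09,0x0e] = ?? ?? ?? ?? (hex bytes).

D0: mem[0x0d..0x10] <- [96 65 ee 05]
D1: mem[0x14..0x18] <- [ae ec 96 65 ee]
D2: mem[0x0e..0x10] <- [ec 96 65]
D3: mem[0x03..0x04] <- [74 ac]
D4: mem[0x07..0x0a] <- [ec 96 65 80]
D5: mem[0x03..0x05] <- [ec 96 65]
query mem[0x0d]=0x96, mem[0x08]=0x96, mem[0x09]=0x65, mem[0x0e]=0xec

MEM[0x0d,0x08,0x09,0x0e] = 96 96 65 ec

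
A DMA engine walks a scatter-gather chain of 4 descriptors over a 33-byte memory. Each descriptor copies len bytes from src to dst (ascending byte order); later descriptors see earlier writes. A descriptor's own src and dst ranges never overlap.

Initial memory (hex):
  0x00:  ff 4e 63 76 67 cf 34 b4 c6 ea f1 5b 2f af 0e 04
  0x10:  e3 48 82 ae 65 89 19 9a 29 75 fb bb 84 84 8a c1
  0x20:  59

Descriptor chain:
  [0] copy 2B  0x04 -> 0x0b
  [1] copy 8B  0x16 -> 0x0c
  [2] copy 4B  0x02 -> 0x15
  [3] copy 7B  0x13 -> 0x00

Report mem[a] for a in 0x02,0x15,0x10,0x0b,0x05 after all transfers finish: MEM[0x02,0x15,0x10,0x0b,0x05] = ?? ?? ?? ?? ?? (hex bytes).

MEM[0x02,0x15,0x10,0x0b,0x05] = 63 63 fb 67 cf

  after D0: wrote 2B at 0x0b = 67cf
  after D1: wrote 8B at 0x0c = 199a2975fbbb8484
  after D2: wrote 4B at 0x15 = 637667cf
  after D3: wrote 7B at 0x00 = 8465637667cf75
query mem[0x02]=0x63, mem[0x15]=0x63, mem[0x10]=0xfb, mem[0x0b]=0x67, mem[0x05]=0xcf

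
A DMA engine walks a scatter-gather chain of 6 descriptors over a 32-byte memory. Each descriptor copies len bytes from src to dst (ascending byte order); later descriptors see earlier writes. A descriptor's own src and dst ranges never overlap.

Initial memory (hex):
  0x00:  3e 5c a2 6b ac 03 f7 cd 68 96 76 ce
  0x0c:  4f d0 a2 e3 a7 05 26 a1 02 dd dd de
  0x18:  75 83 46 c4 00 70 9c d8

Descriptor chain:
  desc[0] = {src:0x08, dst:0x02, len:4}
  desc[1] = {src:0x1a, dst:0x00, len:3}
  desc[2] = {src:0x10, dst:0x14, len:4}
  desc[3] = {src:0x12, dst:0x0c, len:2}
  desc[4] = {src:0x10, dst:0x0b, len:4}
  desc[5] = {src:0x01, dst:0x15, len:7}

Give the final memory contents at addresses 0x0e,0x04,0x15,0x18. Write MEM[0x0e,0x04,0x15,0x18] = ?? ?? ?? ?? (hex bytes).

MEM[0x0e,0x04,0x15,0x18] = a1 76 c4 76

D0: mem[0x02..0x05] <- [68 96 76 ce]
D1: mem[0x00..0x02] <- [46 c4 00]
D2: mem[0x14..0x17] <- [a7 05 26 a1]
D3: mem[0x0c..0x0d] <- [26 a1]
D4: mem[0x0b..0x0e] <- [a7 05 26 a1]
D5: mem[0x15..0x1b] <- [c4 00 96 76 ce f7 cd]
query mem[0x0e]=0xa1, mem[0x04]=0x76, mem[0x15]=0xc4, mem[0x18]=0x76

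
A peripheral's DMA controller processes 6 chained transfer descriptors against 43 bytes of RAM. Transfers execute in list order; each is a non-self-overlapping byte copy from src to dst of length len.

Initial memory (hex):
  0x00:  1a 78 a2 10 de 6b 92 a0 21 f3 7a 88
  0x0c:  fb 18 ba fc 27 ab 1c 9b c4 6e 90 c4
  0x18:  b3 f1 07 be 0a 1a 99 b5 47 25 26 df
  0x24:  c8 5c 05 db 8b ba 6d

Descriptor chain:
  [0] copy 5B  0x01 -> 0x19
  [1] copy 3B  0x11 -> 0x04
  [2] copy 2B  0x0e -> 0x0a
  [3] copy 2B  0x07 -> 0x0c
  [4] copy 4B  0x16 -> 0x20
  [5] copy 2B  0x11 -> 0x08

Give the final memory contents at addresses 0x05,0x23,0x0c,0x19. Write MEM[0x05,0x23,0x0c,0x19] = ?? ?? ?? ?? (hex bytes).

MEM[0x05,0x23,0x0c,0x19] = 1c 78 a0 78

[0] 0x01->0x19 len=5 : 78 a2 10 de 6b
[1] 0x11->0x04 len=3 : ab 1c 9b
[2] 0x0e->0x0a len=2 : ba fc
[3] 0x07->0x0c len=2 : a0 21
[4] 0x16->0x20 len=4 : 90 c4 b3 78
[5] 0x11->0x08 len=2 : ab 1c
query mem[0x05]=0x1c, mem[0x23]=0x78, mem[0x0c]=0xa0, mem[0x19]=0x78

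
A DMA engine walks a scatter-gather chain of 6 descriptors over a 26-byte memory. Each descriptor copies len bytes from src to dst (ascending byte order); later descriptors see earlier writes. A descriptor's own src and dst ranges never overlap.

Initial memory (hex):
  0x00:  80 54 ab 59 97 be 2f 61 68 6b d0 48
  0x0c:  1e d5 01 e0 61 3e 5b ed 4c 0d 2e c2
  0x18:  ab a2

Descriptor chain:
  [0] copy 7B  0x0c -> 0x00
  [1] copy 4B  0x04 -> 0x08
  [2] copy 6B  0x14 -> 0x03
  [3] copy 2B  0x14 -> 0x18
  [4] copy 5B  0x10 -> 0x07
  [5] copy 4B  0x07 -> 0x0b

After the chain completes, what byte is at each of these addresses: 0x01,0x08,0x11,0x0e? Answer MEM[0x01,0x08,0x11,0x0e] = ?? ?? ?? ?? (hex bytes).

MEM[0x01,0x08,0x11,0x0e] = d5 3e 3e ed

[0] 0x0c->0x00 len=7 : 1e d5 01 e0 61 3e 5b
[1] 0x04->0x08 len=4 : 61 3e 5b 61
[2] 0x14->0x03 len=6 : 4c 0d 2e c2 ab a2
[3] 0x14->0x18 len=2 : 4c 0d
[4] 0x10->0x07 len=5 : 61 3e 5b ed 4c
[5] 0x07->0x0b len=4 : 61 3e 5b ed
query mem[0x01]=0xd5, mem[0x08]=0x3e, mem[0x11]=0x3e, mem[0x0e]=0xed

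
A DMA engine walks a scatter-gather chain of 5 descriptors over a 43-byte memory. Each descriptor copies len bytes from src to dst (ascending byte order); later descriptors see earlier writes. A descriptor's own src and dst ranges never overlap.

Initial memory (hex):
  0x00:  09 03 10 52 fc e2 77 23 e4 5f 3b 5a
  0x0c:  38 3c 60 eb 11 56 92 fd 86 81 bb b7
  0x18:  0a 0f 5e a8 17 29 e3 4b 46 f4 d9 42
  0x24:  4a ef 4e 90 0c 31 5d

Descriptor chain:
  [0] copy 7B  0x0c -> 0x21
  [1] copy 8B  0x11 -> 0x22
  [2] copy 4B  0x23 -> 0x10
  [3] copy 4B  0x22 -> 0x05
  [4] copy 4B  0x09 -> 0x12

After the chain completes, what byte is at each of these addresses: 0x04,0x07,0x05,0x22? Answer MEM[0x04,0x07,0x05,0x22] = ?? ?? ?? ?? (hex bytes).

[0] 0x0c->0x21 len=7 : 38 3c 60 eb 11 56 92
[1] 0x11->0x22 len=8 : 56 92 fd 86 81 bb b7 0a
[2] 0x23->0x10 len=4 : 92 fd 86 81
[3] 0x22->0x05 len=4 : 56 92 fd 86
[4] 0x09->0x12 len=4 : 5f 3b 5a 38
query mem[0x04]=0xfc, mem[0x07]=0xfd, mem[0x05]=0x56, mem[0x22]=0x56

MEM[0x04,0x07,0x05,0x22] = fc fd 56 56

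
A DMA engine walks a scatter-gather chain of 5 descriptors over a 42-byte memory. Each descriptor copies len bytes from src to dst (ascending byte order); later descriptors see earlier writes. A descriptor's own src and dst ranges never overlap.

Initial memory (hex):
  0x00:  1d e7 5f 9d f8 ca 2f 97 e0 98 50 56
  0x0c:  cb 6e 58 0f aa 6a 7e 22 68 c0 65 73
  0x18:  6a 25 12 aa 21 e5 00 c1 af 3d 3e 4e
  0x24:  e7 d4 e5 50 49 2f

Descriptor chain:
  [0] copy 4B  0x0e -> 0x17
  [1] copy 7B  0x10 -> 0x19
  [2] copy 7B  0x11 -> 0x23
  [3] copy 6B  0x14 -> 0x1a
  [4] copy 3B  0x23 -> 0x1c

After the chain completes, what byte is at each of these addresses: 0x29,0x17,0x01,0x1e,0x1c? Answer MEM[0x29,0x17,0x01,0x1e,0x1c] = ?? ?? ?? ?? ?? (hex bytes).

  after D0: wrote 4B at 0x17 = 580faa6a
  after D1: wrote 7B at 0x19 = aa6a7e2268c065
  after D2: wrote 7B at 0x23 = 6a7e2268c06558
  after D3: wrote 6B at 0x1a = 68c065580faa
  after D4: wrote 3B at 0x1c = 6a7e22
query mem[0x29]=0x58, mem[0x17]=0x58, mem[0x01]=0xe7, mem[0x1e]=0x22, mem[0x1c]=0x6a

MEM[0x29,0x17,0x01,0x1e,0x1c] = 58 58 e7 22 6a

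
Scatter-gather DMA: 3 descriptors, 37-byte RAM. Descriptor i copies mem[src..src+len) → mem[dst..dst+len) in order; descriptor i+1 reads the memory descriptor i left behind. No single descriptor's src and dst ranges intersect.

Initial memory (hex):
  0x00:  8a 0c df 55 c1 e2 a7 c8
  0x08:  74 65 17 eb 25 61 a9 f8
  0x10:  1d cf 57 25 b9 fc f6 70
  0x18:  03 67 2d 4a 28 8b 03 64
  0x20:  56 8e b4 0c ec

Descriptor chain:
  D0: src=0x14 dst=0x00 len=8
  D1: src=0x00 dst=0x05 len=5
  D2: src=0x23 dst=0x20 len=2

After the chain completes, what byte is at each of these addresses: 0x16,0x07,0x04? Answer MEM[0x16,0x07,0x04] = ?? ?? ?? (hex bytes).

MEM[0x16,0x07,0x04] = f6 f6 03

D0: mem[0x00..0x07] <- [b9 fc f6 70 03 67 2d 4a]
D1: mem[0x05..0x09] <- [b9 fc f6 70 03]
D2: mem[0x20..0x21] <- [0c ec]
query mem[0x16]=0xf6, mem[0x07]=0xf6, mem[0x04]=0x03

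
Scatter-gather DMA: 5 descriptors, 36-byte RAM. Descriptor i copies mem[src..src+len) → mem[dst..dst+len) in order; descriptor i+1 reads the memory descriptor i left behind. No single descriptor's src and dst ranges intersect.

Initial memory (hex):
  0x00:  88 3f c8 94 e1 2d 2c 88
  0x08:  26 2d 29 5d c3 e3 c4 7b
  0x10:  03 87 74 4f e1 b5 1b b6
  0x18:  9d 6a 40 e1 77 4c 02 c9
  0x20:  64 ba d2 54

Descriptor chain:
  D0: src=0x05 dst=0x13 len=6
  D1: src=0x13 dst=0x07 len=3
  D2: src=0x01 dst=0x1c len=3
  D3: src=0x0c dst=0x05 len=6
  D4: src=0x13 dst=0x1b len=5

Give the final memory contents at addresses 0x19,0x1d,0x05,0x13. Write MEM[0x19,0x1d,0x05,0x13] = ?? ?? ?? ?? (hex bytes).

MEM[0x19,0x1d,0x05,0x13] = 6a 88 c3 2d

#0 dst[0x13+6] := {0x2d,0x2c,0x88,0x26,0x2d,0x29}
#1 dst[0x07+3] := {0x2d,0x2c,0x88}
#2 dst[0x1c+3] := {0x3f,0xc8,0x94}
#3 dst[0x05+6] := {0xc3,0xe3,0xc4,0x7b,0x03,0x87}
#4 dst[0x1b+5] := {0x2d,0x2c,0x88,0x26,0x2d}
query mem[0x19]=0x6a, mem[0x1d]=0x88, mem[0x05]=0xc3, mem[0x13]=0x2d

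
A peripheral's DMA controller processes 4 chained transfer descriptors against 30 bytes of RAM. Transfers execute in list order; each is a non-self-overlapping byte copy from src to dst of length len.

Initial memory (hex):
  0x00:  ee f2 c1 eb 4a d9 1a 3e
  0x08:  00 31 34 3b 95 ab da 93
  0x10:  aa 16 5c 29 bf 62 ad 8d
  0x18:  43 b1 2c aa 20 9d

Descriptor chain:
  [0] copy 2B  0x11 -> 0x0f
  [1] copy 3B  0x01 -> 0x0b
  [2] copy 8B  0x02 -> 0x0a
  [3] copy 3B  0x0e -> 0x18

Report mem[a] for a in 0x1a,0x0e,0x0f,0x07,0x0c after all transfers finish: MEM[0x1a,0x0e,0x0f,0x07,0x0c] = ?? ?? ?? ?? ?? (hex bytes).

#0 dst[0x0f+2] := {0x16,0x5c}
#1 dst[0x0b+3] := {0xf2,0xc1,0xeb}
#2 dst[0x0a+8] := {0xc1,0xeb,0x4a,0xd9,0x1a,0x3e,0x00,0x31}
#3 dst[0x18+3] := {0x1a,0x3e,0x00}
query mem[0x1a]=0x00, mem[0x0e]=0x1a, mem[0x0f]=0x3e, mem[0x07]=0x3e, mem[0x0c]=0x4a

MEM[0x1a,0x0e,0x0f,0x07,0x0c] = 00 1a 3e 3e 4a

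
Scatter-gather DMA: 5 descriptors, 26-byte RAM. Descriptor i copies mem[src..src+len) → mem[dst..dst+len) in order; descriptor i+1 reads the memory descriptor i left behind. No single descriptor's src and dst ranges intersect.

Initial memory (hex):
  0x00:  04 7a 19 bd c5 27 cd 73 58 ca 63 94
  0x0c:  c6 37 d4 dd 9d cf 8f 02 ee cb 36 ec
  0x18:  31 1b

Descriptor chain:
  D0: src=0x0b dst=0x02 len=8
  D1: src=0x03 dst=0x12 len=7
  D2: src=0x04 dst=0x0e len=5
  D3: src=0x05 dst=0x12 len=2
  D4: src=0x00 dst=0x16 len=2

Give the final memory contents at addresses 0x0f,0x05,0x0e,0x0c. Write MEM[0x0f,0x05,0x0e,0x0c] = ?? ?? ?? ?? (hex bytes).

MEM[0x0f,0x05,0x0e,0x0c] = d4 d4 37 c6

D0: mem[0x02..0x09] <- [94 c6 37 d4 dd 9d cf 8f]
D1: mem[0x12..0x18] <- [c6 37 d4 dd 9d cf 8f]
D2: mem[0x0e..0x12] <- [37 d4 dd 9d cf]
D3: mem[0x12..0x13] <- [d4 dd]
D4: mem[0x16..0x17] <- [04 7a]
query mem[0x0f]=0xd4, mem[0x05]=0xd4, mem[0x0e]=0x37, mem[0x0c]=0xc6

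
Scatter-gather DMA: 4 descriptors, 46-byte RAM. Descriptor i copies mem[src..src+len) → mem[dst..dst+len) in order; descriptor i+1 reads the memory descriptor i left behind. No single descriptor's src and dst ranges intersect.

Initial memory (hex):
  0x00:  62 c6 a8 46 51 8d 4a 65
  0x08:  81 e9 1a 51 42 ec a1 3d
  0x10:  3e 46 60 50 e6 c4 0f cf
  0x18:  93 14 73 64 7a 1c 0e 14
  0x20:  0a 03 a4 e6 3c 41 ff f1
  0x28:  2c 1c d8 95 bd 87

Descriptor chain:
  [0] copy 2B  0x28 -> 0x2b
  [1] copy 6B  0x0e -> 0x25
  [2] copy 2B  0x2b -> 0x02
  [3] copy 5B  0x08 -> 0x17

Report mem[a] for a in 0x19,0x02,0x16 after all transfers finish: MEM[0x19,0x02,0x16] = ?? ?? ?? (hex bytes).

MEM[0x19,0x02,0x16] = 1a 2c 0f

[0] 0x28->0x2b len=2 : 2c 1c
[1] 0x0e->0x25 len=6 : a1 3d 3e 46 60 50
[2] 0x2b->0x02 len=2 : 2c 1c
[3] 0x08->0x17 len=5 : 81 e9 1a 51 42
query mem[0x19]=0x1a, mem[0x02]=0x2c, mem[0x16]=0x0f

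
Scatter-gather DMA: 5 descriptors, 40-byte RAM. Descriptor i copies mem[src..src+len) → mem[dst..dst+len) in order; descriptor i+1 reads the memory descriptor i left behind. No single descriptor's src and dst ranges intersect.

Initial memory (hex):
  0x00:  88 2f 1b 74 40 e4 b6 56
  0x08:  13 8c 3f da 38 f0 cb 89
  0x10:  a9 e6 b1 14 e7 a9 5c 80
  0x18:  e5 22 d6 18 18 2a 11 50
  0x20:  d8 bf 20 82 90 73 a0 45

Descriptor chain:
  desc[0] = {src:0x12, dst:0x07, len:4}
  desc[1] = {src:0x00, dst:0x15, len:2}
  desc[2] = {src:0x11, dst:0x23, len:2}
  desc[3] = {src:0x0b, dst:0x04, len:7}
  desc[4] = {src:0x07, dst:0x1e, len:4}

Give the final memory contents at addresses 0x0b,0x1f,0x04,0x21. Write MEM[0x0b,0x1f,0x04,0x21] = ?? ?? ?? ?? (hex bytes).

#0 dst[0x07+4] := {0xb1,0x14,0xe7,0xa9}
#1 dst[0x15+2] := {0x88,0x2f}
#2 dst[0x23+2] := {0xe6,0xb1}
#3 dst[0x04+7] := {0xda,0x38,0xf0,0xcb,0x89,0xa9,0xe6}
#4 dst[0x1e+4] := {0xcb,0x89,0xa9,0xe6}
query mem[0x0b]=0xda, mem[0x1f]=0x89, mem[0x04]=0xda, mem[0x21]=0xe6

MEM[0x0b,0x1f,0x04,0x21] = da 89 da e6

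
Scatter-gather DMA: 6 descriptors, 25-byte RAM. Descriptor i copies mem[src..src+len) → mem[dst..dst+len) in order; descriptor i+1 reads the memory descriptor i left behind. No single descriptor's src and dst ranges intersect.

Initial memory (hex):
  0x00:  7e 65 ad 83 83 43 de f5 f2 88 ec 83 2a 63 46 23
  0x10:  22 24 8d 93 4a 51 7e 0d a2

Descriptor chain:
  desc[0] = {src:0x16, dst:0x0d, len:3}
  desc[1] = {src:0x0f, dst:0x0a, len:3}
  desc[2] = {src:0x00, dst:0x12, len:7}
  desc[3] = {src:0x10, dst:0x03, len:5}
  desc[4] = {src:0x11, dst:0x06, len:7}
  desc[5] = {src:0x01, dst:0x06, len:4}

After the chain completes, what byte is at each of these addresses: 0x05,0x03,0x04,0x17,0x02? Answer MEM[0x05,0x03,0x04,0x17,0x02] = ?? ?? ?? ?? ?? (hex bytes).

D0: mem[0x0d..0x0f] <- [7e 0d a2]
D1: mem[0x0a..0x0c] <- [a2 22 24]
D2: mem[0x12..0x18] <- [7e 65 ad 83 83 43 de]
D3: mem[0x03..0x07] <- [22 24 7e 65 ad]
D4: mem[0x06..0x0c] <- [24 7e 65 ad 83 83 43]
D5: mem[0x06..0x09] <- [65 ad 22 24]
query mem[0x05]=0x7e, mem[0x03]=0x22, mem[0x04]=0x24, mem[0x17]=0x43, mem[0x02]=0xad

MEM[0x05,0x03,0x04,0x17,0x02] = 7e 22 24 43 ad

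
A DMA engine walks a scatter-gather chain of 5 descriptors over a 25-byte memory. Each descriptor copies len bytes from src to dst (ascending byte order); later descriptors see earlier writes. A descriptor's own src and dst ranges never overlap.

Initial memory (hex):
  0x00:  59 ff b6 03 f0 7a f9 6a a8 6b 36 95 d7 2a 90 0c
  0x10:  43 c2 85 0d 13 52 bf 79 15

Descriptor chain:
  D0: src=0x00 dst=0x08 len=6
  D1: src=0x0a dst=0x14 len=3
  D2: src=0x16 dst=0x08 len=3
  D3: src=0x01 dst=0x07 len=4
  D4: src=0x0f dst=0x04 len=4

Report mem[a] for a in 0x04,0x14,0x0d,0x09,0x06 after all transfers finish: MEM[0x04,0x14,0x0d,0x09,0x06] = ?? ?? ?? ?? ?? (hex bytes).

#0 dst[0x08+6] := {0x59,0xff,0xb6,0x03,0xf0,0x7a}
#1 dst[0x14+3] := {0xb6,0x03,0xf0}
#2 dst[0x08+3] := {0xf0,0x79,0x15}
#3 dst[0x07+4] := {0xff,0xb6,0x03,0xf0}
#4 dst[0x04+4] := {0x0c,0x43,0xc2,0x85}
query mem[0x04]=0x0c, mem[0x14]=0xb6, mem[0x0d]=0x7a, mem[0x09]=0x03, mem[0x06]=0xc2

MEM[0x04,0x14,0x0d,0x09,0x06] = 0c b6 7a 03 c2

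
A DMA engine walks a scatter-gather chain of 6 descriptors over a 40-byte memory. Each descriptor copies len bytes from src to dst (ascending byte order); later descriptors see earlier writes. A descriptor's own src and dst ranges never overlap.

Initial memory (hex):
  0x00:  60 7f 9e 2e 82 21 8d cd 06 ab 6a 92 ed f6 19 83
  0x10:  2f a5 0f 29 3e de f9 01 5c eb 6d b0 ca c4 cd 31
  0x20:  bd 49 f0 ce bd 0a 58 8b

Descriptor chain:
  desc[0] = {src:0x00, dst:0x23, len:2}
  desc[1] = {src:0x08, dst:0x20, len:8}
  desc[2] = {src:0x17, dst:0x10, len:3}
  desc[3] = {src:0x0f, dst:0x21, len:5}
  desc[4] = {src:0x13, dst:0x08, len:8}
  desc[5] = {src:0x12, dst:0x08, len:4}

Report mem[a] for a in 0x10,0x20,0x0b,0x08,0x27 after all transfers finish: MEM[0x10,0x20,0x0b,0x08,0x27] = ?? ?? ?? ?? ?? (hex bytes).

D0: mem[0x23..0x24] <- [60 7f]
D1: mem[0x20..0x27] <- [06 ab 6a 92 ed f6 19 83]
D2: mem[0x10..0x12] <- [01 5c eb]
D3: mem[0x21..0x25] <- [83 01 5c eb 29]
D4: mem[0x08..0x0f] <- [29 3e de f9 01 5c eb 6d]
D5: mem[0x08..0x0b] <- [eb 29 3e de]
query mem[0x10]=0x01, mem[0x20]=0x06, mem[0x0b]=0xde, mem[0x08]=0xeb, mem[0x27]=0x83

MEM[0x10,0x20,0x0b,0x08,0x27] = 01 06 de eb 83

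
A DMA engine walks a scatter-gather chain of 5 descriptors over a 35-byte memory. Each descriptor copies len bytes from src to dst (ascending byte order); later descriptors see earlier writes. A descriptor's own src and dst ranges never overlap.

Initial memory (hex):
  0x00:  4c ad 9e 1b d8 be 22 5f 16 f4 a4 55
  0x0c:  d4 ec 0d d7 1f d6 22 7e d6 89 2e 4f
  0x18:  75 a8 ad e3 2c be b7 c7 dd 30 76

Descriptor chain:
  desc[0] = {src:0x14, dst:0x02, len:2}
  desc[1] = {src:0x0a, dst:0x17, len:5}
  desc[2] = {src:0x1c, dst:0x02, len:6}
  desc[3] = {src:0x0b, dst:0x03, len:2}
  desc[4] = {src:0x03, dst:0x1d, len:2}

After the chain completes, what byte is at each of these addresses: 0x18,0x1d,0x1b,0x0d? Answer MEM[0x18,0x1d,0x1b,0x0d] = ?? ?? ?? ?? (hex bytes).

MEM[0x18,0x1d,0x1b,0x0d] = 55 55 0d ec

[0] 0x14->0x02 len=2 : d6 89
[1] 0x0a->0x17 len=5 : a4 55 d4 ec 0d
[2] 0x1c->0x02 len=6 : 2c be b7 c7 dd 30
[3] 0x0b->0x03 len=2 : 55 d4
[4] 0x03->0x1d len=2 : 55 d4
query mem[0x18]=0x55, mem[0x1d]=0x55, mem[0x1b]=0x0d, mem[0x0d]=0xec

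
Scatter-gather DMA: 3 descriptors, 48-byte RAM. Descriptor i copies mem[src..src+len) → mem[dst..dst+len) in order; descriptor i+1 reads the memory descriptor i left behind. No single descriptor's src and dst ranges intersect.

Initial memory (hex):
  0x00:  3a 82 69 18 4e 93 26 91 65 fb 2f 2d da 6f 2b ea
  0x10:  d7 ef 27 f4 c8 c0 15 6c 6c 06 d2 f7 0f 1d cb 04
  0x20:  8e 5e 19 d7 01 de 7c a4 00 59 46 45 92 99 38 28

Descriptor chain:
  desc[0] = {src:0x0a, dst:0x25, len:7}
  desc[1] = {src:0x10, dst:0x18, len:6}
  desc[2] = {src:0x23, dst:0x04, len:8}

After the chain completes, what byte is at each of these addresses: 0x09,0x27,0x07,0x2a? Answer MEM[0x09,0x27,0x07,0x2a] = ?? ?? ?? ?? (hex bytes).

MEM[0x09,0x27,0x07,0x2a] = 6f da 2d ea

[0] 0x0a->0x25 len=7 : 2f 2d da 6f 2b ea d7
[1] 0x10->0x18 len=6 : d7 ef 27 f4 c8 c0
[2] 0x23->0x04 len=8 : d7 01 2f 2d da 6f 2b ea
query mem[0x09]=0x6f, mem[0x27]=0xda, mem[0x07]=0x2d, mem[0x2a]=0xea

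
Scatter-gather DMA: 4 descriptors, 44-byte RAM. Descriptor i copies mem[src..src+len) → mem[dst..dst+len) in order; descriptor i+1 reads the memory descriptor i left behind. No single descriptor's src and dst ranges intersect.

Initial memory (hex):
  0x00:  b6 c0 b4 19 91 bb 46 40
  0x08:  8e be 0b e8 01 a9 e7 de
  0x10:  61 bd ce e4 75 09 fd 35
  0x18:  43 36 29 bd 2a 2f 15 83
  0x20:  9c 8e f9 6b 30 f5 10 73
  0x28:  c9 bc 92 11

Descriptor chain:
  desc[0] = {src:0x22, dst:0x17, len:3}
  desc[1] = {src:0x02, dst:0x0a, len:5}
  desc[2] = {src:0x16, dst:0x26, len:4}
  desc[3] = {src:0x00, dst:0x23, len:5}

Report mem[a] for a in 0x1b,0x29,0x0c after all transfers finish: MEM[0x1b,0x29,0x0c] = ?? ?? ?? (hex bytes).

MEM[0x1b,0x29,0x0c] = bd 30 91

#0 dst[0x17+3] := {0xf9,0x6b,0x30}
#1 dst[0x0a+5] := {0xb4,0x19,0x91,0xbb,0x46}
#2 dst[0x26+4] := {0xfd,0xf9,0x6b,0x30}
#3 dst[0x23+5] := {0xb6,0xc0,0xb4,0x19,0x91}
query mem[0x1b]=0xbd, mem[0x29]=0x30, mem[0x0c]=0x91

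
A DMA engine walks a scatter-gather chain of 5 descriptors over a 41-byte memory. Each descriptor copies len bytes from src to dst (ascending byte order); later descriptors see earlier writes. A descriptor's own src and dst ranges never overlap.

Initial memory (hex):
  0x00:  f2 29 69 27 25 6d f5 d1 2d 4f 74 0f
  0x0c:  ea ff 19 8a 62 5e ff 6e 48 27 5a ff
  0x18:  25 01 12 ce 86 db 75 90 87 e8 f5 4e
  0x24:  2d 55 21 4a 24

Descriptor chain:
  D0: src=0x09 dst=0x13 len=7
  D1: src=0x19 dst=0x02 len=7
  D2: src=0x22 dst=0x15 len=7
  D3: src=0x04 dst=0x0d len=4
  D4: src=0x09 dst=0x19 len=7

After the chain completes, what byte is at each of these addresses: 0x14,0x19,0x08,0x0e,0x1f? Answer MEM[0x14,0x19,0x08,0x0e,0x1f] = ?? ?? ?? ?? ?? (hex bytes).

[0] 0x09->0x13 len=7 : 4f 74 0f ea ff 19 8a
[1] 0x19->0x02 len=7 : 8a 12 ce 86 db 75 90
[2] 0x22->0x15 len=7 : f5 4e 2d 55 21 4a 24
[3] 0x04->0x0d len=4 : ce 86 db 75
[4] 0x09->0x19 len=7 : 4f 74 0f ea ce 86 db
query mem[0x14]=0x74, mem[0x19]=0x4f, mem[0x08]=0x90, mem[0x0e]=0x86, mem[0x1f]=0xdb

MEM[0x14,0x19,0x08,0x0e,0x1f] = 74 4f 90 86 db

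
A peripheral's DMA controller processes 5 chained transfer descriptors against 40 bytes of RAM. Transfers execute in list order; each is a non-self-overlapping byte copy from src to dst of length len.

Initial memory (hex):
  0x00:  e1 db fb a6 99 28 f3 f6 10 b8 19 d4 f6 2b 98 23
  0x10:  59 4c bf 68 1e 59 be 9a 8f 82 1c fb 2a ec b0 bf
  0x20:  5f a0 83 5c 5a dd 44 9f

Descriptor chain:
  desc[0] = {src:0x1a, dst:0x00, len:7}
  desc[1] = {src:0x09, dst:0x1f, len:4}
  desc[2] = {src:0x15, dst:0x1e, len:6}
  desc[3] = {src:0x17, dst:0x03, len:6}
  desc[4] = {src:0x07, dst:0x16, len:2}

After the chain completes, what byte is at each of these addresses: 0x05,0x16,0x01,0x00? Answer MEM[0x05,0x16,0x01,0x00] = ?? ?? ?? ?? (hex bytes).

D0: mem[0x00..0x06] <- [1c fb 2a ec b0 bf 5f]
D1: mem[0x1f..0x22] <- [b8 19 d4 f6]
D2: mem[0x1e..0x23] <- [59 be 9a 8f 82 1c]
D3: mem[0x03..0x08] <- [9a 8f 82 1c fb 2a]
D4: mem[0x16..0x17] <- [fb 2a]
query mem[0x05]=0x82, mem[0x16]=0xfb, mem[0x01]=0xfb, mem[0x00]=0x1c

MEM[0x05,0x16,0x01,0x00] = 82 fb fb 1c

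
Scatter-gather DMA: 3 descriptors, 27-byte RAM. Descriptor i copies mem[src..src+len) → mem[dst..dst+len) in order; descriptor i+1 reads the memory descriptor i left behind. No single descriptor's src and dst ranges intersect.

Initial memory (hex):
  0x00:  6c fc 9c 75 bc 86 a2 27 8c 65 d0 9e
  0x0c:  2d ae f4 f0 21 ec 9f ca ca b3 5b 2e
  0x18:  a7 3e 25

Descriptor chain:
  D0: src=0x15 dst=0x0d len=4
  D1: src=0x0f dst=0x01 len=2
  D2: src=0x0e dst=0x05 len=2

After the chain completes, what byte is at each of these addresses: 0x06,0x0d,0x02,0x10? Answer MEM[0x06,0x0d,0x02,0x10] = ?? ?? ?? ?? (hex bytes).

D0: mem[0x0d..0x10] <- [b3 5b 2e a7]
D1: mem[0x01..0x02] <- [2e a7]
D2: mem[0x05..0x06] <- [5b 2e]
query mem[0x06]=0x2e, mem[0x0d]=0xb3, mem[0x02]=0xa7, mem[0x10]=0xa7

MEM[0x06,0x0d,0x02,0x10] = 2e b3 a7 a7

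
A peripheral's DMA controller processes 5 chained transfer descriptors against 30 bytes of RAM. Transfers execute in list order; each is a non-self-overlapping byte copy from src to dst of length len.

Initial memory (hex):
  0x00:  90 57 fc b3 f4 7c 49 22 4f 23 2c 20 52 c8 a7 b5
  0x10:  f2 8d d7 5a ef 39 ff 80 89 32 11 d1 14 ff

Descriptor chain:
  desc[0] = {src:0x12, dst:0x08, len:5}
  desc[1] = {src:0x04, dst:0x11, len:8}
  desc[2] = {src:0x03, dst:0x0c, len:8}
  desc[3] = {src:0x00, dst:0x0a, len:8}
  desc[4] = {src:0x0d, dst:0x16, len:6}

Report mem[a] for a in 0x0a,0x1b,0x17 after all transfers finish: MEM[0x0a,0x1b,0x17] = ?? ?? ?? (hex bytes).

D0: mem[0x08..0x0c] <- [d7 5a ef 39 ff]
D1: mem[0x11..0x18] <- [f4 7c 49 22 d7 5a ef 39]
D2: mem[0x0c..0x13] <- [b3 f4 7c 49 22 d7 5a ef]
D3: mem[0x0a..0x11] <- [90 57 fc b3 f4 7c 49 22]
D4: mem[0x16..0x1b] <- [b3 f4 7c 49 22 5a]
query mem[0x0a]=0x90, mem[0x1b]=0x5a, mem[0x17]=0xf4

MEM[0x0a,0x1b,0x17] = 90 5a f4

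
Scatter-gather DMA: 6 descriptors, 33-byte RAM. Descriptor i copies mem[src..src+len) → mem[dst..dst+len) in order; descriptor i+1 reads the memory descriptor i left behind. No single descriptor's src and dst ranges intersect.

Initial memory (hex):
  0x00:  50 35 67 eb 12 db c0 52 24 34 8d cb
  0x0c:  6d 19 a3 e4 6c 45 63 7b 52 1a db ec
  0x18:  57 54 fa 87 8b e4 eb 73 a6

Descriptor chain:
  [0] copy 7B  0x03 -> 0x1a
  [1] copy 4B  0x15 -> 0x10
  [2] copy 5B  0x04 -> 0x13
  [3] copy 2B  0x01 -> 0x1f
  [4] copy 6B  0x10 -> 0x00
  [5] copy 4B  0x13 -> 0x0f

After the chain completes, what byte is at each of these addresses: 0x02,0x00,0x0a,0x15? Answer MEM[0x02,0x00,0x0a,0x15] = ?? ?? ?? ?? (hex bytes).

D0: mem[0x1a..0x20] <- [eb 12 db c0 52 24 34]
D1: mem[0x10..0x13] <- [1a db ec 57]
D2: mem[0x13..0x17] <- [12 db c0 52 24]
D3: mem[0x1f..0x20] <- [35 67]
D4: mem[0x00..0x05] <- [1a db ec 12 db c0]
D5: mem[0x0f..0x12] <- [12 db c0 52]
query mem[0x02]=0xec, mem[0x00]=0x1a, mem[0x0a]=0x8d, mem[0x15]=0xc0

MEM[0x02,0x00,0x0a,0x15] = ec 1a 8d c0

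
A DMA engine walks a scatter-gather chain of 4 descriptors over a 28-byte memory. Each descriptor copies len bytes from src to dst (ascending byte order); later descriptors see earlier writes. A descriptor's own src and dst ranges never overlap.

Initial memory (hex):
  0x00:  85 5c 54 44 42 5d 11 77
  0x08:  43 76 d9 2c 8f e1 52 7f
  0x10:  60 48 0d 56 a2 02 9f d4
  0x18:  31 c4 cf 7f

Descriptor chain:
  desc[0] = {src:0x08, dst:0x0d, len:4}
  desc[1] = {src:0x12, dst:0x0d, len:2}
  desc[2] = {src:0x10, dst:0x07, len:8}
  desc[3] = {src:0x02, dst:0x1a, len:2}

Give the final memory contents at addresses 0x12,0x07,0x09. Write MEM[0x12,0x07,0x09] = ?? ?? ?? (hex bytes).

MEM[0x12,0x07,0x09] = 0d 2c 0d

[0] 0x08->0x0d len=4 : 43 76 d9 2c
[1] 0x12->0x0d len=2 : 0d 56
[2] 0x10->0x07 len=8 : 2c 48 0d 56 a2 02 9f d4
[3] 0x02->0x1a len=2 : 54 44
query mem[0x12]=0x0d, mem[0x07]=0x2c, mem[0x09]=0x0d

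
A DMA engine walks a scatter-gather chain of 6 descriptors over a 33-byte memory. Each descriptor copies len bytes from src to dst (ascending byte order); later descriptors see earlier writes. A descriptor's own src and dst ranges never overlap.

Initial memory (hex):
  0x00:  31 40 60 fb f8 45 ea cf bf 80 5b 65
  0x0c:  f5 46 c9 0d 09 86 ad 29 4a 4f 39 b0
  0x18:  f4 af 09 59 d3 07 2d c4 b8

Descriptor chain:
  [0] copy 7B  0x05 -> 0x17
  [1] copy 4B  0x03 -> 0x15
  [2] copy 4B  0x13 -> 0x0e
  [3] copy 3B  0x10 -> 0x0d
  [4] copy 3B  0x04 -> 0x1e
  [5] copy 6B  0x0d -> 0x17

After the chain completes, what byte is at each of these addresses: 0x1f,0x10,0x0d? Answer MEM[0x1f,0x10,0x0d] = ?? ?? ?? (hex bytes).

MEM[0x1f,0x10,0x0d] = 45 fb fb

D0: mem[0x17..0x1d] <- [45 ea cf bf 80 5b 65]
D1: mem[0x15..0x18] <- [fb f8 45 ea]
D2: mem[0x0e..0x11] <- [29 4a fb f8]
D3: mem[0x0d..0x0f] <- [fb f8 ad]
D4: mem[0x1e..0x20] <- [f8 45 ea]
D5: mem[0x17..0x1c] <- [fb f8 ad fb f8 ad]
query mem[0x1f]=0x45, mem[0x10]=0xfb, mem[0x0d]=0xfb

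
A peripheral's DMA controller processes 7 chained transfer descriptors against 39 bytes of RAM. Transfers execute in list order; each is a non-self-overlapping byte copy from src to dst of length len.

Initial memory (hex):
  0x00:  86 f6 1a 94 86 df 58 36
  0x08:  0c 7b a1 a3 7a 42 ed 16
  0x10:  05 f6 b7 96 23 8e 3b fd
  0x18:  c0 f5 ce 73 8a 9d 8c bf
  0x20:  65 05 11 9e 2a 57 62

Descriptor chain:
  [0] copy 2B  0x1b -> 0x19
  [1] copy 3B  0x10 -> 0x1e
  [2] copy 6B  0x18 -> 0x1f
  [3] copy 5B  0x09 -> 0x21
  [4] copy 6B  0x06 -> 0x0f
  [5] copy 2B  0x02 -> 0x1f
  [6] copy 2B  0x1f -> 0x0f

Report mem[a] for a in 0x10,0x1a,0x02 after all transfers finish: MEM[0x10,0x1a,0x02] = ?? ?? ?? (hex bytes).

#0 dst[0x19+2] := {0x73,0x8a}
#1 dst[0x1e+3] := {0x05,0xf6,0xb7}
#2 dst[0x1f+6] := {0xc0,0x73,0x8a,0x73,0x8a,0x9d}
#3 dst[0x21+5] := {0x7b,0xa1,0xa3,0x7a,0x42}
#4 dst[0x0f+6] := {0x58,0x36,0x0c,0x7b,0xa1,0xa3}
#5 dst[0x1f+2] := {0x1a,0x94}
#6 dst[0x0f+2] := {0x1a,0x94}
query mem[0x10]=0x94, mem[0x1a]=0x8a, mem[0x02]=0x1a

MEM[0x10,0x1a,0x02] = 94 8a 1a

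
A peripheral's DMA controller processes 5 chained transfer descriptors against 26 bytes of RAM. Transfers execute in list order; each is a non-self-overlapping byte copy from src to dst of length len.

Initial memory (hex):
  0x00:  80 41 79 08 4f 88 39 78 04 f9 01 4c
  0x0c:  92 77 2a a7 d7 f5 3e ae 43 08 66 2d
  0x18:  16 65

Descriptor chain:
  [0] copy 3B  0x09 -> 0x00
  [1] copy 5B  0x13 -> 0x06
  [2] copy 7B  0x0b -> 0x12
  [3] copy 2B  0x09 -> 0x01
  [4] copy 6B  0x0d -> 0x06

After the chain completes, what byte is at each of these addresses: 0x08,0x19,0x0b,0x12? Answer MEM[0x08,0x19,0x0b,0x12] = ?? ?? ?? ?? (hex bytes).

MEM[0x08,0x19,0x0b,0x12] = a7 65 4c 4c

[0] 0x09->0x00 len=3 : f9 01 4c
[1] 0x13->0x06 len=5 : ae 43 08 66 2d
[2] 0x0b->0x12 len=7 : 4c 92 77 2a a7 d7 f5
[3] 0x09->0x01 len=2 : 66 2d
[4] 0x0d->0x06 len=6 : 77 2a a7 d7 f5 4c
query mem[0x08]=0xa7, mem[0x19]=0x65, mem[0x0b]=0x4c, mem[0x12]=0x4c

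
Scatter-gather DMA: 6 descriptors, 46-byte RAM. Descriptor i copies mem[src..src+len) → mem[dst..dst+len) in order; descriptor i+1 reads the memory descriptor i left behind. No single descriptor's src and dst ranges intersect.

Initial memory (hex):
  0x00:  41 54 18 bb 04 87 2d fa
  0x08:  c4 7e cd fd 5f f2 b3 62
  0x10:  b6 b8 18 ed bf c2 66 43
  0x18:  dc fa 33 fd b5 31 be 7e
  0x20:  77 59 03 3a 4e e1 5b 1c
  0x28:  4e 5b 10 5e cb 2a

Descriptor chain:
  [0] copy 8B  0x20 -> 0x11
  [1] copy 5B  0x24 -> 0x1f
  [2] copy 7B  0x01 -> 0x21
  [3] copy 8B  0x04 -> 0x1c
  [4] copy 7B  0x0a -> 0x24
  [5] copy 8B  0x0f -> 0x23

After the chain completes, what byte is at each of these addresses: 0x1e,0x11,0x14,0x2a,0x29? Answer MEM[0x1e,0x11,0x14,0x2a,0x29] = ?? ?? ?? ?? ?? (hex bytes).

MEM[0x1e,0x11,0x14,0x2a,0x29] = 2d 77 3a e1 4e

#0 dst[0x11+8] := {0x77,0x59,0x03,0x3a,0x4e,0xe1,0x5b,0x1c}
#1 dst[0x1f+5] := {0x4e,0xe1,0x5b,0x1c,0x4e}
#2 dst[0x21+7] := {0x54,0x18,0xbb,0x04,0x87,0x2d,0xfa}
#3 dst[0x1c+8] := {0x04,0x87,0x2d,0xfa,0xc4,0x7e,0xcd,0xfd}
#4 dst[0x24+7] := {0xcd,0xfd,0x5f,0xf2,0xb3,0x62,0xb6}
#5 dst[0x23+8] := {0x62,0xb6,0x77,0x59,0x03,0x3a,0x4e,0xe1}
query mem[0x1e]=0x2d, mem[0x11]=0x77, mem[0x14]=0x3a, mem[0x2a]=0xe1, mem[0x29]=0x4e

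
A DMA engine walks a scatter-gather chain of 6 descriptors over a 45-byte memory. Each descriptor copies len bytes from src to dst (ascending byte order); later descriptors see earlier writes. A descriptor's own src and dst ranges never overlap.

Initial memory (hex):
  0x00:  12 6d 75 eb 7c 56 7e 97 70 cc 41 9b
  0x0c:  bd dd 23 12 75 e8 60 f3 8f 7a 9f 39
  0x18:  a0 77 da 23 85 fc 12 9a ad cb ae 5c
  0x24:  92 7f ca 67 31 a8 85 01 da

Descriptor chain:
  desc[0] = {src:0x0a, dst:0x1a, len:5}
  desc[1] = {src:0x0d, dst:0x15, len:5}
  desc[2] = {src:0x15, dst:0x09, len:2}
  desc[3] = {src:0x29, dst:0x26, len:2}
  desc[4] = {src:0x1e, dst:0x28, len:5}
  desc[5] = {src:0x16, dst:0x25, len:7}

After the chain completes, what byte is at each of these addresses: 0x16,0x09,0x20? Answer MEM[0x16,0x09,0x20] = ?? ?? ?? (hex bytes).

  after D0: wrote 5B at 0x1a = 419bbddd23
  after D1: wrote 5B at 0x15 = dd231275e8
  after D2: wrote 2B at 0x09 = dd23
  after D3: wrote 2B at 0x26 = a885
  after D4: wrote 5B at 0x28 = 239aadcbae
  after D5: wrote 7B at 0x25 = 231275e8419bbd
query mem[0x16]=0x23, mem[0x09]=0xdd, mem[0x20]=0xad

MEM[0x16,0x09,0x20] = 23 dd ad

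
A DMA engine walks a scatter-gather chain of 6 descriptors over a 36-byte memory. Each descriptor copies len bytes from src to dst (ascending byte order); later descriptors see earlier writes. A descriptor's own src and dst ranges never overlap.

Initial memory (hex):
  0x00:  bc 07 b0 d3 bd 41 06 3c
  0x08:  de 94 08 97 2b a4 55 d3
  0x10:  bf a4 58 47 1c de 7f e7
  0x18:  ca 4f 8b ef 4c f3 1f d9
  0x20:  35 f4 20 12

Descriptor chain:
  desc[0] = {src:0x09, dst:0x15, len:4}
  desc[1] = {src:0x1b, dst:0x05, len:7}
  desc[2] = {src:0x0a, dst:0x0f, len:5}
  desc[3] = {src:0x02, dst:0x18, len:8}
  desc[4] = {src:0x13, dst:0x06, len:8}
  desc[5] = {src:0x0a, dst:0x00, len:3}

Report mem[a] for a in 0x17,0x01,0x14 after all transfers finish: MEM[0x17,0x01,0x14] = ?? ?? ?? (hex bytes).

D0: mem[0x15..0x18] <- [94 08 97 2b]
D1: mem[0x05..0x0b] <- [ef 4c f3 1f d9 35 f4]
D2: mem[0x0f..0x13] <- [35 f4 2b a4 55]
D3: mem[0x18..0x1f] <- [b0 d3 bd ef 4c f3 1f d9]
D4: mem[0x06..0x0d] <- [55 1c 94 08 97 b0 d3 bd]
D5: mem[0x00..0x02] <- [97 b0 d3]
query mem[0x17]=0x97, mem[0x01]=0xb0, mem[0x14]=0x1c

MEM[0x17,0x01,0x14] = 97 b0 1c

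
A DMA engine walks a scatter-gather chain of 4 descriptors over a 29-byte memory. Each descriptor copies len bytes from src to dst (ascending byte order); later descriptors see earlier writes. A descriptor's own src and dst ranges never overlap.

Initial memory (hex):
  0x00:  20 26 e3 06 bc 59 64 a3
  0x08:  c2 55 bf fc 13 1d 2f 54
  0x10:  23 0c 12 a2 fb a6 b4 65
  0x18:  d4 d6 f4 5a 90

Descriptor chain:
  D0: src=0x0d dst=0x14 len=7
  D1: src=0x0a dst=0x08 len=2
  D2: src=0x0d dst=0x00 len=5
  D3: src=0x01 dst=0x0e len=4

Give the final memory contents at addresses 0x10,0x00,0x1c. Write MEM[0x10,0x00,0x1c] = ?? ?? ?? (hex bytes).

MEM[0x10,0x00,0x1c] = 23 1d 90

[0] 0x0d->0x14 len=7 : 1d 2f 54 23 0c 12 a2
[1] 0x0a->0x08 len=2 : bf fc
[2] 0x0d->0x00 len=5 : 1d 2f 54 23 0c
[3] 0x01->0x0e len=4 : 2f 54 23 0c
query mem[0x10]=0x23, mem[0x00]=0x1d, mem[0x1c]=0x90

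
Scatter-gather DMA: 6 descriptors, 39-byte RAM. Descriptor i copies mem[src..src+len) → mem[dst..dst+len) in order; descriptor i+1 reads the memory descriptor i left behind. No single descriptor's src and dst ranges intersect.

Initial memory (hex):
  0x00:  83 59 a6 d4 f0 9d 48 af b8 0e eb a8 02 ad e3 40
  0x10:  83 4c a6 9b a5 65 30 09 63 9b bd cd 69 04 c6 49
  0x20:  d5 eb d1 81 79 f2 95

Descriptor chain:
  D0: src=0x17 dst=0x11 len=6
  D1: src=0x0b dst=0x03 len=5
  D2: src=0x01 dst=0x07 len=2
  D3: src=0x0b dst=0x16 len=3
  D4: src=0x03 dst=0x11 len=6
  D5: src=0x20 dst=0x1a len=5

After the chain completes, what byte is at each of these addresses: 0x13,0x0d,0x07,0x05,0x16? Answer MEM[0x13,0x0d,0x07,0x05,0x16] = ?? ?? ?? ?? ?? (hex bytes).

[0] 0x17->0x11 len=6 : 09 63 9b bd cd 69
[1] 0x0b->0x03 len=5 : a8 02 ad e3 40
[2] 0x01->0x07 len=2 : 59 a6
[3] 0x0b->0x16 len=3 : a8 02 ad
[4] 0x03->0x11 len=6 : a8 02 ad e3 59 a6
[5] 0x20->0x1a len=5 : d5 eb d1 81 79
query mem[0x13]=0xad, mem[0x0d]=0xad, mem[0x07]=0x59, mem[0x05]=0xad, mem[0x16]=0xa6

MEM[0x13,0x0d,0x07,0x05,0x16] = ad ad 59 ad a6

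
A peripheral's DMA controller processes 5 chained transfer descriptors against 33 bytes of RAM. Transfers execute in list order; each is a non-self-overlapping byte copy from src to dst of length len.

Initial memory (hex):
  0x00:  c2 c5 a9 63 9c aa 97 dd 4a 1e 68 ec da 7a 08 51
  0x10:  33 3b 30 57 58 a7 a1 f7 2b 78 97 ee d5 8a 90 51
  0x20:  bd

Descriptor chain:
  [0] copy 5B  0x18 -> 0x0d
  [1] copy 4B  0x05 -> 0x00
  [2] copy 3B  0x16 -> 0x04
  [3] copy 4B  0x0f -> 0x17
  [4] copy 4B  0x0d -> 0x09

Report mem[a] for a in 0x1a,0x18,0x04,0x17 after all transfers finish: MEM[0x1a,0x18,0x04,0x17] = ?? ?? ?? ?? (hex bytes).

[0] 0x18->0x0d len=5 : 2b 78 97 ee d5
[1] 0x05->0x00 len=4 : aa 97 dd 4a
[2] 0x16->0x04 len=3 : a1 f7 2b
[3] 0x0f->0x17 len=4 : 97 ee d5 30
[4] 0x0d->0x09 len=4 : 2b 78 97 ee
query mem[0x1a]=0x30, mem[0x18]=0xee, mem[0x04]=0xa1, mem[0x17]=0x97

MEM[0x1a,0x18,0x04,0x17] = 30 ee a1 97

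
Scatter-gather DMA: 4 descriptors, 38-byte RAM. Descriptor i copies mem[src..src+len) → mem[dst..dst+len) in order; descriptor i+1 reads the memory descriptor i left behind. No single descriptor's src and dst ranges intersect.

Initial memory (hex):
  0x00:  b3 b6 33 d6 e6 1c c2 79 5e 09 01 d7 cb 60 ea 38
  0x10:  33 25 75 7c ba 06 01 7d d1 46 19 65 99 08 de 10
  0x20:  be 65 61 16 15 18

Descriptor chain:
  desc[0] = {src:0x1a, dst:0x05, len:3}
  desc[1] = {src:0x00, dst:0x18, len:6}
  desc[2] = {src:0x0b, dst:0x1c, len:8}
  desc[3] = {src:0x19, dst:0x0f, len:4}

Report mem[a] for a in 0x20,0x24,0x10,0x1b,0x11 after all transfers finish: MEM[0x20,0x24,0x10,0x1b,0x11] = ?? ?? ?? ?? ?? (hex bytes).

[0] 0x1a->0x05 len=3 : 19 65 99
[1] 0x00->0x18 len=6 : b3 b6 33 d6 e6 19
[2] 0x0b->0x1c len=8 : d7 cb 60 ea 38 33 25 75
[3] 0x19->0x0f len=4 : b6 33 d6 d7
query mem[0x20]=0x38, mem[0x24]=0x15, mem[0x10]=0x33, mem[0x1b]=0xd6, mem[0x11]=0xd6

MEM[0x20,0x24,0x10,0x1b,0x11] = 38 15 33 d6 d6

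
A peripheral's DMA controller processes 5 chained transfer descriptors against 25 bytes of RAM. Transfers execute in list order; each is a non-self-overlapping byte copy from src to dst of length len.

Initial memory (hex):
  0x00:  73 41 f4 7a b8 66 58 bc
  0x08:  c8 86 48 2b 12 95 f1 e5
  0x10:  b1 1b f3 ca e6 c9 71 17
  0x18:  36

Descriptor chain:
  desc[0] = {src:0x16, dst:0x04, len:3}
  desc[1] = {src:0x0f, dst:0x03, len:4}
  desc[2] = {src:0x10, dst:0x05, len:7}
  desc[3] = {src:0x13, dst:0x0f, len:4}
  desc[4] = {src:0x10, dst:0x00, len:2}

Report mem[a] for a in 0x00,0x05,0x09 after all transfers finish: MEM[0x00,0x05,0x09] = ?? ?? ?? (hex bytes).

MEM[0x00,0x05,0x09] = e6 b1 e6

  after D0: wrote 3B at 0x04 = 711736
  after D1: wrote 4B at 0x03 = e5b11bf3
  after D2: wrote 7B at 0x05 = b11bf3cae6c971
  after D3: wrote 4B at 0x0f = cae6c971
  after D4: wrote 2B at 0x00 = e6c9
query mem[0x00]=0xe6, mem[0x05]=0xb1, mem[0x09]=0xe6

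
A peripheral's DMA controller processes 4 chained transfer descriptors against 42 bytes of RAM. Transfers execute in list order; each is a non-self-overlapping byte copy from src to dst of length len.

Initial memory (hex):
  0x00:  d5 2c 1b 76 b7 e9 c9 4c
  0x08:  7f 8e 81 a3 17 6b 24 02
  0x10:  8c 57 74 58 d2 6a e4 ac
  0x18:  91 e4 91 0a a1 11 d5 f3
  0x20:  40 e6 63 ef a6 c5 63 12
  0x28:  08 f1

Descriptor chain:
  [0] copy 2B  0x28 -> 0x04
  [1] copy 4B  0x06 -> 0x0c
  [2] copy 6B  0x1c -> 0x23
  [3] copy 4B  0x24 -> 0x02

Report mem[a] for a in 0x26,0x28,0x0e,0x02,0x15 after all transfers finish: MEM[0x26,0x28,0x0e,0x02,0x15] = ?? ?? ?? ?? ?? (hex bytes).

  after D0: wrote 2B at 0x04 = 08f1
  after D1: wrote 4B at 0x0c = c94c7f8e
  after D2: wrote 6B at 0x23 = a111d5f340e6
  after D3: wrote 4B at 0x02 = 11d5f340
query mem[0x26]=0xf3, mem[0x28]=0xe6, mem[0x0e]=0x7f, mem[0x02]=0x11, mem[0x15]=0x6a

MEM[0x26,0x28,0x0e,0x02,0x15] = f3 e6 7f 11 6a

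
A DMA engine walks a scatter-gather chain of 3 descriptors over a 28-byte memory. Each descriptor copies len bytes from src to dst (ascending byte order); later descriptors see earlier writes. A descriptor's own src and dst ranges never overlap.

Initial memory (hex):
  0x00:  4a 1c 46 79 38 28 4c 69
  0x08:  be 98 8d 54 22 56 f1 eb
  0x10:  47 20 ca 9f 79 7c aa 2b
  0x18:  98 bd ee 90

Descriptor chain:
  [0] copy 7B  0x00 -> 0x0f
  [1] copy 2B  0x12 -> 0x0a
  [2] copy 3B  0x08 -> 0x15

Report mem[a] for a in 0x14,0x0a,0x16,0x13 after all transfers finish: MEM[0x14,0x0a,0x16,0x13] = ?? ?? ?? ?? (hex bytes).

MEM[0x14,0x0a,0x16,0x13] = 28 79 98 38

  after D0: wrote 7B at 0x0f = 4a1c467938284c
  after D1: wrote 2B at 0x0a = 7938
  after D2: wrote 3B at 0x15 = be9879
query mem[0x14]=0x28, mem[0x0a]=0x79, mem[0x16]=0x98, mem[0x13]=0x38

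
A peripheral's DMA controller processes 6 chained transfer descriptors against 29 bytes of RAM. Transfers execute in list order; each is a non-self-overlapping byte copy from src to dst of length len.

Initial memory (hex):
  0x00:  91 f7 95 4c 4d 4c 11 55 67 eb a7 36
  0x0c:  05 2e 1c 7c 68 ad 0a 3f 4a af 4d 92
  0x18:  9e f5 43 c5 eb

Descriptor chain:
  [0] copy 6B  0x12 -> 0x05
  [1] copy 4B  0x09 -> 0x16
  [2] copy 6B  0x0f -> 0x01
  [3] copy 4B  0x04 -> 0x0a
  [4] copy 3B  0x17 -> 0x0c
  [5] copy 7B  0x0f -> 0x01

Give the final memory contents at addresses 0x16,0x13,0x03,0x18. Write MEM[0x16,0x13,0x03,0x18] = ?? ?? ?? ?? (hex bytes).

D0: mem[0x05..0x0a] <- [0a 3f 4a af 4d 92]
D1: mem[0x16..0x19] <- [4d 92 36 05]
D2: mem[0x01..0x06] <- [7c 68 ad 0a 3f 4a]
D3: mem[0x0a..0x0d] <- [0a 3f 4a 4a]
D4: mem[0x0c..0x0e] <- [92 36 05]
D5: mem[0x01..0x07] <- [7c 68 ad 0a 3f 4a af]
query mem[0x16]=0x4d, mem[0x13]=0x3f, mem[0x03]=0xad, mem[0x18]=0x36

MEM[0x16,0x13,0x03,0x18] = 4d 3f ad 36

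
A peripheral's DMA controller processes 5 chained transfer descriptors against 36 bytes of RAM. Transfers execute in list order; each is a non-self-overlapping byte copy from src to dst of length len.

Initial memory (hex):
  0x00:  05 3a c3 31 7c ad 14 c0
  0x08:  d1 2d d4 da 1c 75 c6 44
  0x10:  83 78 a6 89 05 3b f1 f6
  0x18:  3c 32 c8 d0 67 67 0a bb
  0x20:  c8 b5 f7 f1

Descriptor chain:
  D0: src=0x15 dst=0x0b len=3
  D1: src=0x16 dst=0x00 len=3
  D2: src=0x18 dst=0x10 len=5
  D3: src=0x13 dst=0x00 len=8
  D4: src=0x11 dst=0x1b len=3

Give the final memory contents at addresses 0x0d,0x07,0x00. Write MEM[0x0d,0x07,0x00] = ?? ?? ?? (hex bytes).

D0: mem[0x0b..0x0d] <- [3b f1 f6]
D1: mem[0x00..0x02] <- [f1 f6 3c]
D2: mem[0x10..0x14] <- [3c 32 c8 d0 67]
D3: mem[0x00..0x07] <- [d0 67 3b f1 f6 3c 32 c8]
D4: mem[0x1b..0x1d] <- [32 c8 d0]
query mem[0x0d]=0xf6, mem[0x07]=0xc8, mem[0x00]=0xd0

MEM[0x0d,0x07,0x00] = f6 c8 d0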